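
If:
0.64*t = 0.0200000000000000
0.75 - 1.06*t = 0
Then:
No Solution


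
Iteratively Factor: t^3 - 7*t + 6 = (t - 2)*(t^2 + 2*t - 3) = (t - 2)*(t - 1)*(t + 3)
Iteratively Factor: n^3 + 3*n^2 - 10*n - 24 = (n + 4)*(n^2 - n - 6) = (n + 2)*(n + 4)*(n - 3)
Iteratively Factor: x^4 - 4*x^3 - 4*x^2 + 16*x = (x - 4)*(x^3 - 4*x) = (x - 4)*(x + 2)*(x^2 - 2*x) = x*(x - 4)*(x + 2)*(x - 2)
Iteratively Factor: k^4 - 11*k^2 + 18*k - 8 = (k - 1)*(k^3 + k^2 - 10*k + 8) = (k - 1)^2*(k^2 + 2*k - 8) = (k - 1)^2*(k + 4)*(k - 2)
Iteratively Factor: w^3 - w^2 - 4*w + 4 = (w - 1)*(w^2 - 4) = (w - 2)*(w - 1)*(w + 2)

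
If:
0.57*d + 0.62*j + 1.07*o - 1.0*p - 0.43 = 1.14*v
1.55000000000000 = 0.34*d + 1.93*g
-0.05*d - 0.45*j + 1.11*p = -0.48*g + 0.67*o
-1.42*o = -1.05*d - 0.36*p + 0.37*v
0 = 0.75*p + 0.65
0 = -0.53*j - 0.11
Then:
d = -0.71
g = 0.93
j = -0.21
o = -0.58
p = -0.87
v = -0.63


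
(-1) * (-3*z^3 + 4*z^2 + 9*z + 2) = 3*z^3 - 4*z^2 - 9*z - 2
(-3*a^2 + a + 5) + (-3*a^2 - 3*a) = -6*a^2 - 2*a + 5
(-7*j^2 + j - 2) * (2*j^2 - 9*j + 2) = -14*j^4 + 65*j^3 - 27*j^2 + 20*j - 4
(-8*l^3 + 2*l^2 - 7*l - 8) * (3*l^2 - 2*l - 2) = -24*l^5 + 22*l^4 - 9*l^3 - 14*l^2 + 30*l + 16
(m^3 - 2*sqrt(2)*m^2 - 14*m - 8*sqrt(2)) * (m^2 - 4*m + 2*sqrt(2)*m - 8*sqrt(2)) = m^5 - 4*m^4 - 22*m^3 - 36*sqrt(2)*m^2 + 88*m^2 - 32*m + 144*sqrt(2)*m + 128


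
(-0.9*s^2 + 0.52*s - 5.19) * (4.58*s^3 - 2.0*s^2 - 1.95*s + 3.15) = -4.122*s^5 + 4.1816*s^4 - 23.0552*s^3 + 6.531*s^2 + 11.7585*s - 16.3485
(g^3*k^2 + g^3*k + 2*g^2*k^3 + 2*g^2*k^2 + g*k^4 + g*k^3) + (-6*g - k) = g^3*k^2 + g^3*k + 2*g^2*k^3 + 2*g^2*k^2 + g*k^4 + g*k^3 - 6*g - k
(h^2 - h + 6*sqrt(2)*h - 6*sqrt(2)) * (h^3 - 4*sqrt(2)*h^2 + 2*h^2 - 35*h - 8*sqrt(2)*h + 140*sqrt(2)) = h^5 + h^4 + 2*sqrt(2)*h^4 - 85*h^3 + 2*sqrt(2)*h^3 - 74*sqrt(2)*h^2 - 13*h^2 + 70*sqrt(2)*h + 1776*h - 1680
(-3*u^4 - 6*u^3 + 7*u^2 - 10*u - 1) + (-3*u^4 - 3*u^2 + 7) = -6*u^4 - 6*u^3 + 4*u^2 - 10*u + 6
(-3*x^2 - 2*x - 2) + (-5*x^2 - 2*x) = -8*x^2 - 4*x - 2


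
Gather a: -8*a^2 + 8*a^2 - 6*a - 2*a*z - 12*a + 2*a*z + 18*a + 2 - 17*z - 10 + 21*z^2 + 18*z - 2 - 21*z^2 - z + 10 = 0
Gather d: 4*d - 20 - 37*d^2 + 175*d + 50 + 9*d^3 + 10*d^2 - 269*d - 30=9*d^3 - 27*d^2 - 90*d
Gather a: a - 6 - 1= a - 7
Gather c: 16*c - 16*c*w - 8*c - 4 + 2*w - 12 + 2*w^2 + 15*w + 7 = c*(8 - 16*w) + 2*w^2 + 17*w - 9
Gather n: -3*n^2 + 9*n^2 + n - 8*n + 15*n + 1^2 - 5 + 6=6*n^2 + 8*n + 2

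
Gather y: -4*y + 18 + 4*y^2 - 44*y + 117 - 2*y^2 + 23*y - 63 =2*y^2 - 25*y + 72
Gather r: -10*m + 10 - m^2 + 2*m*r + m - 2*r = -m^2 - 9*m + r*(2*m - 2) + 10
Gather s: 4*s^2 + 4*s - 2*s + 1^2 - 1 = 4*s^2 + 2*s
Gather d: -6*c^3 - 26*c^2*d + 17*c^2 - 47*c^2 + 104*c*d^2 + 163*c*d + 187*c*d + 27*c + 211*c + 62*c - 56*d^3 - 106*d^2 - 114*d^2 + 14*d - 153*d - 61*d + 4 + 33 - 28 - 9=-6*c^3 - 30*c^2 + 300*c - 56*d^3 + d^2*(104*c - 220) + d*(-26*c^2 + 350*c - 200)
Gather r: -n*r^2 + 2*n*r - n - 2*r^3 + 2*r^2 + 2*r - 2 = -n - 2*r^3 + r^2*(2 - n) + r*(2*n + 2) - 2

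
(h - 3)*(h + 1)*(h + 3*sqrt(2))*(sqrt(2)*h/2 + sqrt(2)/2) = sqrt(2)*h^4/2 - sqrt(2)*h^3/2 + 3*h^3 - 5*sqrt(2)*h^2/2 - 3*h^2 - 15*h - 3*sqrt(2)*h/2 - 9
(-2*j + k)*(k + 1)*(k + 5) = -2*j*k^2 - 12*j*k - 10*j + k^3 + 6*k^2 + 5*k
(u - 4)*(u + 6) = u^2 + 2*u - 24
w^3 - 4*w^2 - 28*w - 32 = (w - 8)*(w + 2)^2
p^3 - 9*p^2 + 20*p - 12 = (p - 6)*(p - 2)*(p - 1)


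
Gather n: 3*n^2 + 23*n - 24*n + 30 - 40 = 3*n^2 - n - 10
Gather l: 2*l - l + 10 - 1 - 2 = l + 7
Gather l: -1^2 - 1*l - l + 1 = -2*l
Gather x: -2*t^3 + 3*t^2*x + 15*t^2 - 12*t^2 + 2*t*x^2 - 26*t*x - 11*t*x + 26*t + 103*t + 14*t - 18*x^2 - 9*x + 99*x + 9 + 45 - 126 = -2*t^3 + 3*t^2 + 143*t + x^2*(2*t - 18) + x*(3*t^2 - 37*t + 90) - 72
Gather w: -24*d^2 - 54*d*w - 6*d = -24*d^2 - 54*d*w - 6*d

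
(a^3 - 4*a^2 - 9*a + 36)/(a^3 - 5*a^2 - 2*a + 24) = (a + 3)/(a + 2)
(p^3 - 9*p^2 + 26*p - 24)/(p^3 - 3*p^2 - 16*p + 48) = (p - 2)/(p + 4)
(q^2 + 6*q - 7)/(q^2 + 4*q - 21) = (q - 1)/(q - 3)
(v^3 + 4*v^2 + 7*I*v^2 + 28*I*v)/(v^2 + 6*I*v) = (v^2 + v*(4 + 7*I) + 28*I)/(v + 6*I)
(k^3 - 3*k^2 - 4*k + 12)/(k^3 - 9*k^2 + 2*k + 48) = (k - 2)/(k - 8)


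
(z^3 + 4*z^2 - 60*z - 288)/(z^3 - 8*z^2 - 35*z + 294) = (z^2 - 2*z - 48)/(z^2 - 14*z + 49)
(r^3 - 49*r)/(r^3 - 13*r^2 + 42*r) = (r + 7)/(r - 6)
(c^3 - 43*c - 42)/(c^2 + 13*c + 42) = (c^2 - 6*c - 7)/(c + 7)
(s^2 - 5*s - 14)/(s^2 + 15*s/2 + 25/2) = 2*(s^2 - 5*s - 14)/(2*s^2 + 15*s + 25)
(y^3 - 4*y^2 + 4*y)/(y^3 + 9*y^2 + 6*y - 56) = y*(y - 2)/(y^2 + 11*y + 28)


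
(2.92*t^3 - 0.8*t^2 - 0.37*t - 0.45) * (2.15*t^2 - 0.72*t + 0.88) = 6.278*t^5 - 3.8224*t^4 + 2.3501*t^3 - 1.4051*t^2 - 0.00159999999999999*t - 0.396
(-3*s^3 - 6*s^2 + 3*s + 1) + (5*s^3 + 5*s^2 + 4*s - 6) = 2*s^3 - s^2 + 7*s - 5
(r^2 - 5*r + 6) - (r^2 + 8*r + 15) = -13*r - 9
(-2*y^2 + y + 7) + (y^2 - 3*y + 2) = -y^2 - 2*y + 9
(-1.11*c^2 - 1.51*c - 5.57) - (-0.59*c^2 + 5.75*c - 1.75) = -0.52*c^2 - 7.26*c - 3.82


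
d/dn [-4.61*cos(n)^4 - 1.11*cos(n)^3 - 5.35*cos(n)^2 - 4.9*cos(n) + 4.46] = (18.44*cos(n)^3 + 3.33*cos(n)^2 + 10.7*cos(n) + 4.9)*sin(n)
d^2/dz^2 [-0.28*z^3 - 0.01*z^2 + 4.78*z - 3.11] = -1.68*z - 0.02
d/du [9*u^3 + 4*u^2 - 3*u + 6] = 27*u^2 + 8*u - 3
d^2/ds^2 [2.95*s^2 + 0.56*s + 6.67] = 5.90000000000000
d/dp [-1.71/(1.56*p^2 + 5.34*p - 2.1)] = (5.3352*p + 9.1314)/(1.56*p^2 + 5.34*p - 2.1)^2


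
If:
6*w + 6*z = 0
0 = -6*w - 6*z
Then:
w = -z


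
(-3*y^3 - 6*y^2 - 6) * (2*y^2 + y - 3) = -6*y^5 - 15*y^4 + 3*y^3 + 6*y^2 - 6*y + 18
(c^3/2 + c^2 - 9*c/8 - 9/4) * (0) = 0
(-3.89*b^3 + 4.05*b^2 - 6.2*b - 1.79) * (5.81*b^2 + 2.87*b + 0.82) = -22.6009*b^5 + 12.3662*b^4 - 27.5883*b^3 - 24.8729*b^2 - 10.2213*b - 1.4678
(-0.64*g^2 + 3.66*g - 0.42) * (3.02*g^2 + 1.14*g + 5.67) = -1.9328*g^4 + 10.3236*g^3 - 0.7248*g^2 + 20.2734*g - 2.3814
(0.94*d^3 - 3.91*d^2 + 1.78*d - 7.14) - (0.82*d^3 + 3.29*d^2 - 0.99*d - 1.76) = 0.12*d^3 - 7.2*d^2 + 2.77*d - 5.38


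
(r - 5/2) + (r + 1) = 2*r - 3/2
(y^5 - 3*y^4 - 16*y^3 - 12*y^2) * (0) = 0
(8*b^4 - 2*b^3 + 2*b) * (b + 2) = 8*b^5 + 14*b^4 - 4*b^3 + 2*b^2 + 4*b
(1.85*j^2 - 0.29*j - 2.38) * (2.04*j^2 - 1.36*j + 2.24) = 3.774*j^4 - 3.1076*j^3 - 0.316799999999999*j^2 + 2.5872*j - 5.3312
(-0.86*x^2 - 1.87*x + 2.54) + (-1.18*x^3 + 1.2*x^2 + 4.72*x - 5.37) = -1.18*x^3 + 0.34*x^2 + 2.85*x - 2.83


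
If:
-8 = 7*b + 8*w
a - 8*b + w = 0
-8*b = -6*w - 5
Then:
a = 35/106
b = -4/53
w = -99/106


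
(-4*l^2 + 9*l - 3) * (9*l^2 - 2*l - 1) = -36*l^4 + 89*l^3 - 41*l^2 - 3*l + 3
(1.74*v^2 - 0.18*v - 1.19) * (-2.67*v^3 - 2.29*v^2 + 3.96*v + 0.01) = -4.6458*v^5 - 3.504*v^4 + 10.4799*v^3 + 2.0297*v^2 - 4.7142*v - 0.0119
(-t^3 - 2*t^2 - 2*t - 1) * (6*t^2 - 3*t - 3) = -6*t^5 - 9*t^4 - 3*t^3 + 6*t^2 + 9*t + 3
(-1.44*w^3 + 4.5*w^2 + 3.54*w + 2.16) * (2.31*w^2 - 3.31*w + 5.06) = -3.3264*w^5 + 15.1614*w^4 - 14.004*w^3 + 16.0422*w^2 + 10.7628*w + 10.9296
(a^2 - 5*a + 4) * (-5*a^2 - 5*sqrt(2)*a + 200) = -5*a^4 - 5*sqrt(2)*a^3 + 25*a^3 + 25*sqrt(2)*a^2 + 180*a^2 - 1000*a - 20*sqrt(2)*a + 800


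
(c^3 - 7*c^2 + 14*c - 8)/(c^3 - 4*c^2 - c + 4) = (c - 2)/(c + 1)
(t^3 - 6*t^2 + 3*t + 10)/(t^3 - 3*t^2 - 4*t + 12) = (t^2 - 4*t - 5)/(t^2 - t - 6)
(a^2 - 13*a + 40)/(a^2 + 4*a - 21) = (a^2 - 13*a + 40)/(a^2 + 4*a - 21)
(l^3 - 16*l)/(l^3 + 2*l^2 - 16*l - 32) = l/(l + 2)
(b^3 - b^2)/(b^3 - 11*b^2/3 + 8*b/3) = 3*b/(3*b - 8)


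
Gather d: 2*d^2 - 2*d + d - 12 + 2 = 2*d^2 - d - 10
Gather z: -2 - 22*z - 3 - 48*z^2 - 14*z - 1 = -48*z^2 - 36*z - 6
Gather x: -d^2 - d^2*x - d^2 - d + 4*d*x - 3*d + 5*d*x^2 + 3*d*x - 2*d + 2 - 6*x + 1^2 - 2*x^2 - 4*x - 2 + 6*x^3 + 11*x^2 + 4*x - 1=-2*d^2 - 6*d + 6*x^3 + x^2*(5*d + 9) + x*(-d^2 + 7*d - 6)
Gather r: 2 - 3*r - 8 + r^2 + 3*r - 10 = r^2 - 16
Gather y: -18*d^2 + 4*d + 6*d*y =-18*d^2 + 6*d*y + 4*d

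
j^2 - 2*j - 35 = (j - 7)*(j + 5)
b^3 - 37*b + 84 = (b - 4)*(b - 3)*(b + 7)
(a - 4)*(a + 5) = a^2 + a - 20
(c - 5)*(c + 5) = c^2 - 25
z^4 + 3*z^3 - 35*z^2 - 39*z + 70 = (z - 5)*(z - 1)*(z + 2)*(z + 7)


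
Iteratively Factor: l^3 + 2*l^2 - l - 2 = (l + 2)*(l^2 - 1) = (l - 1)*(l + 2)*(l + 1)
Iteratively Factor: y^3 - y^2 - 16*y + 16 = (y - 1)*(y^2 - 16) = (y - 4)*(y - 1)*(y + 4)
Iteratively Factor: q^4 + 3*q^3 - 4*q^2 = (q)*(q^3 + 3*q^2 - 4*q) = q^2*(q^2 + 3*q - 4) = q^2*(q + 4)*(q - 1)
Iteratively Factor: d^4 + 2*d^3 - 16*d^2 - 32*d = (d + 2)*(d^3 - 16*d) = (d + 2)*(d + 4)*(d^2 - 4*d) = (d - 4)*(d + 2)*(d + 4)*(d)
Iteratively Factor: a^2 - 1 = (a - 1)*(a + 1)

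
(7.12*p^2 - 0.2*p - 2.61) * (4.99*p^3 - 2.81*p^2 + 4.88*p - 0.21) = 35.5288*p^5 - 21.0052*p^4 + 22.2837*p^3 + 4.8629*p^2 - 12.6948*p + 0.5481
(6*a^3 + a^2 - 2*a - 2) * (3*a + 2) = 18*a^4 + 15*a^3 - 4*a^2 - 10*a - 4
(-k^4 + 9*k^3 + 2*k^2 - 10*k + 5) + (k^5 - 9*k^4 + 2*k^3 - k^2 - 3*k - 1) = k^5 - 10*k^4 + 11*k^3 + k^2 - 13*k + 4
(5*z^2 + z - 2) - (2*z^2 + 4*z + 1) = 3*z^2 - 3*z - 3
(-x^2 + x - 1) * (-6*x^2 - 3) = 6*x^4 - 6*x^3 + 9*x^2 - 3*x + 3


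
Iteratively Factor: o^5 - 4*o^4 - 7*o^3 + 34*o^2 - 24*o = (o - 2)*(o^4 - 2*o^3 - 11*o^2 + 12*o) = (o - 4)*(o - 2)*(o^3 + 2*o^2 - 3*o) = (o - 4)*(o - 2)*(o - 1)*(o^2 + 3*o) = o*(o - 4)*(o - 2)*(o - 1)*(o + 3)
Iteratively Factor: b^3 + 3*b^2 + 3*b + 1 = (b + 1)*(b^2 + 2*b + 1) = (b + 1)^2*(b + 1)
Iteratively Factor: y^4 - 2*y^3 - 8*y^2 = (y + 2)*(y^3 - 4*y^2) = y*(y + 2)*(y^2 - 4*y) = y*(y - 4)*(y + 2)*(y)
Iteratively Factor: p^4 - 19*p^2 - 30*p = (p + 2)*(p^3 - 2*p^2 - 15*p) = (p - 5)*(p + 2)*(p^2 + 3*p) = p*(p - 5)*(p + 2)*(p + 3)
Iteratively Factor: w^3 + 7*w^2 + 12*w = (w + 4)*(w^2 + 3*w) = w*(w + 4)*(w + 3)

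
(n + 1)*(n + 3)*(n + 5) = n^3 + 9*n^2 + 23*n + 15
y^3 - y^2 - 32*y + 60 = (y - 5)*(y - 2)*(y + 6)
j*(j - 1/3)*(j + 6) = j^3 + 17*j^2/3 - 2*j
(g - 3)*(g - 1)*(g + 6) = g^3 + 2*g^2 - 21*g + 18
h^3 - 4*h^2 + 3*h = h*(h - 3)*(h - 1)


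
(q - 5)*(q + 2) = q^2 - 3*q - 10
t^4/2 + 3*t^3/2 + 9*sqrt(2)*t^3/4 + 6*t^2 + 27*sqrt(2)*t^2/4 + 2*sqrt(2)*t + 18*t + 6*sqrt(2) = (t/2 + sqrt(2))*(t + 3)*(t + sqrt(2)/2)*(t + 2*sqrt(2))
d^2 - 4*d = d*(d - 4)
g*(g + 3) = g^2 + 3*g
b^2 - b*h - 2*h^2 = (b - 2*h)*(b + h)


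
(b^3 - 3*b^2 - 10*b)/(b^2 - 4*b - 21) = b*(-b^2 + 3*b + 10)/(-b^2 + 4*b + 21)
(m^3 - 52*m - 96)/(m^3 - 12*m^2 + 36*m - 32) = (m^2 + 8*m + 12)/(m^2 - 4*m + 4)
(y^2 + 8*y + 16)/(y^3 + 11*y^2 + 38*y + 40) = (y + 4)/(y^2 + 7*y + 10)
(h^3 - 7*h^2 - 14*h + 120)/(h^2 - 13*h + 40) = (h^2 - 2*h - 24)/(h - 8)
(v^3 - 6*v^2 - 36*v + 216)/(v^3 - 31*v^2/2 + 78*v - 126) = 2*(v + 6)/(2*v - 7)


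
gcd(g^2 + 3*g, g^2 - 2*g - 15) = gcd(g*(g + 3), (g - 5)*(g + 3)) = g + 3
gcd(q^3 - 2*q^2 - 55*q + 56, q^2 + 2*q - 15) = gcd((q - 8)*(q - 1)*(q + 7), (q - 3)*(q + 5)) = 1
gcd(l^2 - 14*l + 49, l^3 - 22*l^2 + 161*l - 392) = l^2 - 14*l + 49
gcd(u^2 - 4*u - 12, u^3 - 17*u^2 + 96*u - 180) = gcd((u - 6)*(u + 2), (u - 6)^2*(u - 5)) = u - 6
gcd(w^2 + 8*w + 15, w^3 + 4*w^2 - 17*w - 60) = w^2 + 8*w + 15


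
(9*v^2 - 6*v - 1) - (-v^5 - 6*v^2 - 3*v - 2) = v^5 + 15*v^2 - 3*v + 1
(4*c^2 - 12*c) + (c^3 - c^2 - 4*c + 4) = c^3 + 3*c^2 - 16*c + 4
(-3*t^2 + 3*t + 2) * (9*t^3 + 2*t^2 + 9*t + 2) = -27*t^5 + 21*t^4 - 3*t^3 + 25*t^2 + 24*t + 4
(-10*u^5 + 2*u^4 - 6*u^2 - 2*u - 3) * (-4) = 40*u^5 - 8*u^4 + 24*u^2 + 8*u + 12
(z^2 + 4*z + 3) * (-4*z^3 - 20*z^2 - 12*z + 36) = -4*z^5 - 36*z^4 - 104*z^3 - 72*z^2 + 108*z + 108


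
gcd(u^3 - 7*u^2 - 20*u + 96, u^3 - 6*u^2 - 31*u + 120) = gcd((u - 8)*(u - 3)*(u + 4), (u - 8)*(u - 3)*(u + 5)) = u^2 - 11*u + 24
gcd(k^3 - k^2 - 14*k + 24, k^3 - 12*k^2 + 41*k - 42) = k^2 - 5*k + 6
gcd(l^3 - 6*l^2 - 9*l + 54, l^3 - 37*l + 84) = l - 3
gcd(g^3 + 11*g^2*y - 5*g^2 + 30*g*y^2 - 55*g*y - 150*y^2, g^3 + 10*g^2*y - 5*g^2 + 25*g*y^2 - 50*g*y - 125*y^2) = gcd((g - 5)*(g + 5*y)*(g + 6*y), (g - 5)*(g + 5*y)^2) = g^2 + 5*g*y - 5*g - 25*y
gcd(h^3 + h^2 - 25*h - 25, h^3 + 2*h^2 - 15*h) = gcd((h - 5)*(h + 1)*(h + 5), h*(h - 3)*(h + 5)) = h + 5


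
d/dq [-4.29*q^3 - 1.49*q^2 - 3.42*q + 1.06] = -12.87*q^2 - 2.98*q - 3.42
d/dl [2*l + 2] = 2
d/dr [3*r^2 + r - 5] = 6*r + 1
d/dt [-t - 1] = -1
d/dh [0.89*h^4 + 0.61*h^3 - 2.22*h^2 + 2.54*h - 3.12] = 3.56*h^3 + 1.83*h^2 - 4.44*h + 2.54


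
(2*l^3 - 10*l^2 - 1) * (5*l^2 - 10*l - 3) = 10*l^5 - 70*l^4 + 94*l^3 + 25*l^2 + 10*l + 3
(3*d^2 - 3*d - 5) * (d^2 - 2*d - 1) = 3*d^4 - 9*d^3 - 2*d^2 + 13*d + 5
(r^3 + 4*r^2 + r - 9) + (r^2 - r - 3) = r^3 + 5*r^2 - 12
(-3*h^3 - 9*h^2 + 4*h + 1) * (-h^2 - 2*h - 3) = 3*h^5 + 15*h^4 + 23*h^3 + 18*h^2 - 14*h - 3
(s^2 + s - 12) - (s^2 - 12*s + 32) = 13*s - 44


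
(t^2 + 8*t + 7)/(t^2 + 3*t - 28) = (t + 1)/(t - 4)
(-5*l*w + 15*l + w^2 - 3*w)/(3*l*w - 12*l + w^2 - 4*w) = (-5*l*w + 15*l + w^2 - 3*w)/(3*l*w - 12*l + w^2 - 4*w)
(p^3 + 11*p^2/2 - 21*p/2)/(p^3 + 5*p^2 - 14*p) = (p - 3/2)/(p - 2)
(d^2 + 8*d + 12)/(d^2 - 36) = (d + 2)/(d - 6)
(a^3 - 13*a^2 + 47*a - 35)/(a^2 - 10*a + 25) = (a^2 - 8*a + 7)/(a - 5)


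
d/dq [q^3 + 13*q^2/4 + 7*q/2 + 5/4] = 3*q^2 + 13*q/2 + 7/2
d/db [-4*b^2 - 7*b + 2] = -8*b - 7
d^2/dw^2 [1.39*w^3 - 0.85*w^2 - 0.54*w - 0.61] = 8.34*w - 1.7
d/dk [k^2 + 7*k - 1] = 2*k + 7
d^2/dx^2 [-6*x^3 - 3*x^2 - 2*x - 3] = -36*x - 6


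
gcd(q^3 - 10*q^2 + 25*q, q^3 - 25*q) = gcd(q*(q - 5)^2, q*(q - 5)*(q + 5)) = q^2 - 5*q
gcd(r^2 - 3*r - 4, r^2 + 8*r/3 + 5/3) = r + 1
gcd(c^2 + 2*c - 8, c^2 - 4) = c - 2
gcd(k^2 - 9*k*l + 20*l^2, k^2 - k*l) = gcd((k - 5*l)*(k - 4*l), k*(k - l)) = 1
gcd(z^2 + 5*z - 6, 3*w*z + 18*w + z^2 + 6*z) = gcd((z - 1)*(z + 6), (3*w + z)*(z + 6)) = z + 6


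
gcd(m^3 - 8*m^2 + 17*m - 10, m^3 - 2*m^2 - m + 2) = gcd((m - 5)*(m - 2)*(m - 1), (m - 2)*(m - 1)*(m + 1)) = m^2 - 3*m + 2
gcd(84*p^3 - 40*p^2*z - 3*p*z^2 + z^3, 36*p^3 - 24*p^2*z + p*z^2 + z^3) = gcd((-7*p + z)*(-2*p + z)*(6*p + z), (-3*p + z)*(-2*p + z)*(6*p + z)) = -12*p^2 + 4*p*z + z^2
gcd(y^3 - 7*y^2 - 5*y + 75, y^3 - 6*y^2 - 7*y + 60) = y^2 - 2*y - 15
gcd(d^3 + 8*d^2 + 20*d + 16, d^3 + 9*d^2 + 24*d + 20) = d^2 + 4*d + 4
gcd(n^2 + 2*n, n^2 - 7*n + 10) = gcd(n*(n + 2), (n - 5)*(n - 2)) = 1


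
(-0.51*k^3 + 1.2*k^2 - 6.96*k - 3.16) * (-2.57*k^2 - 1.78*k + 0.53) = 1.3107*k^5 - 2.1762*k^4 + 15.4809*k^3 + 21.146*k^2 + 1.936*k - 1.6748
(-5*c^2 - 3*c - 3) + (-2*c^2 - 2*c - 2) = -7*c^2 - 5*c - 5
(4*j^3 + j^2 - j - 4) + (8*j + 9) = 4*j^3 + j^2 + 7*j + 5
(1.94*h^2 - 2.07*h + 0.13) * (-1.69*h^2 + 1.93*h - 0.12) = -3.2786*h^4 + 7.2425*h^3 - 4.4476*h^2 + 0.4993*h - 0.0156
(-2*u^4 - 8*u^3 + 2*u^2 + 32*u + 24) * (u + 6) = -2*u^5 - 20*u^4 - 46*u^3 + 44*u^2 + 216*u + 144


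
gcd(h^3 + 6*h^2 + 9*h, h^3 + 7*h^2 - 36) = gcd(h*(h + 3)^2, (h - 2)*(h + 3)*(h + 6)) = h + 3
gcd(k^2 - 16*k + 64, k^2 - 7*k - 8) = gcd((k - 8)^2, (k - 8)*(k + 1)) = k - 8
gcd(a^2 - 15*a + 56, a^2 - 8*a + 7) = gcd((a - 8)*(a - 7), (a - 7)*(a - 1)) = a - 7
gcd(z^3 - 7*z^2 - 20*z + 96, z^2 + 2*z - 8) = z + 4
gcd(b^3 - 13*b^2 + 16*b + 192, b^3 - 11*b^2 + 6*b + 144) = b^2 - 5*b - 24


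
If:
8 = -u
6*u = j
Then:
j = -48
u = -8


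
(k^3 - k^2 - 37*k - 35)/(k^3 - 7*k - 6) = (k^2 - 2*k - 35)/(k^2 - k - 6)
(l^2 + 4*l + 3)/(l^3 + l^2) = (l + 3)/l^2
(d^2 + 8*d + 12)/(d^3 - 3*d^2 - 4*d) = (d^2 + 8*d + 12)/(d*(d^2 - 3*d - 4))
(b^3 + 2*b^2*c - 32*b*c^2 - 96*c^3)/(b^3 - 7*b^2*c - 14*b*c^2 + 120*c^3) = (b + 4*c)/(b - 5*c)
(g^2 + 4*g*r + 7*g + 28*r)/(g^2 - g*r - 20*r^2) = (-g - 7)/(-g + 5*r)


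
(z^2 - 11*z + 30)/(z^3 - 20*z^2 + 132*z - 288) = (z - 5)/(z^2 - 14*z + 48)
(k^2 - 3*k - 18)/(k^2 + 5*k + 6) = (k - 6)/(k + 2)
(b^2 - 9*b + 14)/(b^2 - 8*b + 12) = (b - 7)/(b - 6)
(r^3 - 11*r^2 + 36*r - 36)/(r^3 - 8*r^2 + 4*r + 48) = (r^2 - 5*r + 6)/(r^2 - 2*r - 8)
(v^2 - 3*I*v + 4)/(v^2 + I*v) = (v - 4*I)/v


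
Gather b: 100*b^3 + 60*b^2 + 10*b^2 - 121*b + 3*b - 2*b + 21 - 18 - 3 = 100*b^3 + 70*b^2 - 120*b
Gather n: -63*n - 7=-63*n - 7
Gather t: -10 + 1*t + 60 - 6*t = 50 - 5*t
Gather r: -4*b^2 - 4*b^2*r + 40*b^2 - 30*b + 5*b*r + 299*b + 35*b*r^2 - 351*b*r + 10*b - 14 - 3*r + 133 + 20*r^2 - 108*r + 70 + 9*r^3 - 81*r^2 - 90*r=36*b^2 + 279*b + 9*r^3 + r^2*(35*b - 61) + r*(-4*b^2 - 346*b - 201) + 189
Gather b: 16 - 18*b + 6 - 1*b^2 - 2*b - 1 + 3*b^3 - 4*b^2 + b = 3*b^3 - 5*b^2 - 19*b + 21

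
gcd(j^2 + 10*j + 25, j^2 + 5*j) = j + 5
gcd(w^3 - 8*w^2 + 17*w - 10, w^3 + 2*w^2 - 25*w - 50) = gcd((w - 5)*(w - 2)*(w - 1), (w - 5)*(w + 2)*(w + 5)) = w - 5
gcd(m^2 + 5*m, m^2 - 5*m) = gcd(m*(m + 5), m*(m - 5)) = m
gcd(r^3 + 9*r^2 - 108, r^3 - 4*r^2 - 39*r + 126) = r^2 + 3*r - 18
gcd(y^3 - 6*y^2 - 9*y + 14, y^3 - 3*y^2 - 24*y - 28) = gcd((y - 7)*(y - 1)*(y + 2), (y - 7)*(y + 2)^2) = y^2 - 5*y - 14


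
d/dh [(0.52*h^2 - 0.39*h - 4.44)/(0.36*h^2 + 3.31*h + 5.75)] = (1.8616*h^2 + 9.1768*h + 12.4539)/(0.1296*h^4 + 2.3832*h^3 + 15.0961*h^2 + 38.065*h + 33.0625)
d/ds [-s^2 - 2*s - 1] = -2*s - 2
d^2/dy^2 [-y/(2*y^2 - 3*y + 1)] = 2*(-y*(4*y - 3)^2 + 3*(2*y - 1)*(2*y^2 - 3*y + 1))/(2*y^2 - 3*y + 1)^3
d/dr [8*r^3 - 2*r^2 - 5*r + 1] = 24*r^2 - 4*r - 5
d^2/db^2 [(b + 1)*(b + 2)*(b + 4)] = 6*b + 14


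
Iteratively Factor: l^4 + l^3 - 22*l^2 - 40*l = (l - 5)*(l^3 + 6*l^2 + 8*l) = (l - 5)*(l + 2)*(l^2 + 4*l) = l*(l - 5)*(l + 2)*(l + 4)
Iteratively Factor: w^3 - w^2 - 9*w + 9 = (w - 3)*(w^2 + 2*w - 3) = (w - 3)*(w + 3)*(w - 1)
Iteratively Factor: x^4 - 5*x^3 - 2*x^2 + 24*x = (x + 2)*(x^3 - 7*x^2 + 12*x) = x*(x + 2)*(x^2 - 7*x + 12) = x*(x - 3)*(x + 2)*(x - 4)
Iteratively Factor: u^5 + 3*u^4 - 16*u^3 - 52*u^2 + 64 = (u - 1)*(u^4 + 4*u^3 - 12*u^2 - 64*u - 64) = (u - 1)*(u + 4)*(u^3 - 12*u - 16) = (u - 4)*(u - 1)*(u + 4)*(u^2 + 4*u + 4) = (u - 4)*(u - 1)*(u + 2)*(u + 4)*(u + 2)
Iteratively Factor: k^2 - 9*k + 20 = (k - 5)*(k - 4)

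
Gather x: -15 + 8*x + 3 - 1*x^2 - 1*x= -x^2 + 7*x - 12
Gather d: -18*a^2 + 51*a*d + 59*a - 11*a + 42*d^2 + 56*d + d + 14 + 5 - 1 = -18*a^2 + 48*a + 42*d^2 + d*(51*a + 57) + 18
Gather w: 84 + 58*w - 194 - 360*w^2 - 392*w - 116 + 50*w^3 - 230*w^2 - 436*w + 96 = 50*w^3 - 590*w^2 - 770*w - 130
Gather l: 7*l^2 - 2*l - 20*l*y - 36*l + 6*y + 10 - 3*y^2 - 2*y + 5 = 7*l^2 + l*(-20*y - 38) - 3*y^2 + 4*y + 15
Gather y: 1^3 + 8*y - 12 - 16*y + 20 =9 - 8*y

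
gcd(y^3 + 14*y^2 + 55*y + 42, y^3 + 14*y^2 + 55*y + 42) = y^3 + 14*y^2 + 55*y + 42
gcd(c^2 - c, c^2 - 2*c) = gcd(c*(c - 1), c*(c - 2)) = c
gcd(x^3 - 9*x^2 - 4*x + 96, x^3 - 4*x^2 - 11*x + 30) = x + 3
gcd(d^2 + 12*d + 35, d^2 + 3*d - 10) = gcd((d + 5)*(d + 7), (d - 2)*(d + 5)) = d + 5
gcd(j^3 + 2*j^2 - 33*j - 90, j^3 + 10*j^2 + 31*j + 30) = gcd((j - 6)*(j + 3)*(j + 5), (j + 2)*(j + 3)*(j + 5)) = j^2 + 8*j + 15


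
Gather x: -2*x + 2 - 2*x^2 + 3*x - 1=-2*x^2 + x + 1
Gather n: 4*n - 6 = 4*n - 6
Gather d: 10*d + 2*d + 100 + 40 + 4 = 12*d + 144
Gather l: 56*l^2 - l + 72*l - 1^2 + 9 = 56*l^2 + 71*l + 8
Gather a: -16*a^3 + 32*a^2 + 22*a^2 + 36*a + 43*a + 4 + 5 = -16*a^3 + 54*a^2 + 79*a + 9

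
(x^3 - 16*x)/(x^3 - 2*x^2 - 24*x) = (x - 4)/(x - 6)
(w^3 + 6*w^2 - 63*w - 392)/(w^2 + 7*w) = w - 1 - 56/w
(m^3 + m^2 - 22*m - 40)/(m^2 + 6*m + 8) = m - 5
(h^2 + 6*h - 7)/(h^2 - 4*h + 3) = (h + 7)/(h - 3)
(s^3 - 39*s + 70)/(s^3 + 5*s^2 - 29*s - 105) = (s - 2)/(s + 3)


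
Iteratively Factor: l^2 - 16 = (l + 4)*(l - 4)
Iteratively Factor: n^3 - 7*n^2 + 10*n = (n)*(n^2 - 7*n + 10) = n*(n - 5)*(n - 2)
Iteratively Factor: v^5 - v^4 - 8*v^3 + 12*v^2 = (v)*(v^4 - v^3 - 8*v^2 + 12*v) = v*(v - 2)*(v^3 + v^2 - 6*v) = v*(v - 2)^2*(v^2 + 3*v) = v*(v - 2)^2*(v + 3)*(v)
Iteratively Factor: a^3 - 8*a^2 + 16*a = (a - 4)*(a^2 - 4*a) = a*(a - 4)*(a - 4)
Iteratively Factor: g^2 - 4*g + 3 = (g - 1)*(g - 3)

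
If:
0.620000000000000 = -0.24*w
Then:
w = -2.58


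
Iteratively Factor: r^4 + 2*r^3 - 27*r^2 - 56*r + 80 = (r - 5)*(r^3 + 7*r^2 + 8*r - 16) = (r - 5)*(r + 4)*(r^2 + 3*r - 4) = (r - 5)*(r + 4)^2*(r - 1)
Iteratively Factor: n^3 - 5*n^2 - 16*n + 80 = (n - 4)*(n^2 - n - 20) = (n - 5)*(n - 4)*(n + 4)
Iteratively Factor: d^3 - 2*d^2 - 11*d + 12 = (d + 3)*(d^2 - 5*d + 4) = (d - 1)*(d + 3)*(d - 4)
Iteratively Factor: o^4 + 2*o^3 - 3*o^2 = (o + 3)*(o^3 - o^2) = o*(o + 3)*(o^2 - o) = o*(o - 1)*(o + 3)*(o)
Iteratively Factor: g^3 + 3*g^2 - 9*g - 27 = (g + 3)*(g^2 - 9) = (g + 3)^2*(g - 3)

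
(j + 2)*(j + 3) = j^2 + 5*j + 6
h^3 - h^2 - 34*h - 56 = (h - 7)*(h + 2)*(h + 4)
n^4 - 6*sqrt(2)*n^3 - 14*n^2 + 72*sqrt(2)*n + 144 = (n - 6*sqrt(2))*(n - 3*sqrt(2))*(n + sqrt(2))*(n + 2*sqrt(2))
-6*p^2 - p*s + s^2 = (-3*p + s)*(2*p + s)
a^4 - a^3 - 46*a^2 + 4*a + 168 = (a - 7)*(a - 2)*(a + 2)*(a + 6)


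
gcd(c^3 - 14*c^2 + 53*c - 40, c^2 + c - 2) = c - 1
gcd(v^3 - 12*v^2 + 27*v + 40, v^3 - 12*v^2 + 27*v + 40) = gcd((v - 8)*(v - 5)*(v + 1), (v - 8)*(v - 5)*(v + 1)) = v^3 - 12*v^2 + 27*v + 40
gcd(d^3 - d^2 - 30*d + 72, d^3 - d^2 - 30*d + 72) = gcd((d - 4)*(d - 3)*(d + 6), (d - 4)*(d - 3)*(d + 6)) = d^3 - d^2 - 30*d + 72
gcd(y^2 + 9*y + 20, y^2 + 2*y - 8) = y + 4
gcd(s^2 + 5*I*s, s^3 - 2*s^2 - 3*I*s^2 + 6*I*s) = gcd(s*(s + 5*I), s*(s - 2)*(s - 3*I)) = s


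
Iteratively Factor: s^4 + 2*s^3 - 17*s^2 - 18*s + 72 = (s - 2)*(s^3 + 4*s^2 - 9*s - 36) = (s - 2)*(s + 3)*(s^2 + s - 12) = (s - 2)*(s + 3)*(s + 4)*(s - 3)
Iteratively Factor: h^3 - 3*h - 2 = (h - 2)*(h^2 + 2*h + 1) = (h - 2)*(h + 1)*(h + 1)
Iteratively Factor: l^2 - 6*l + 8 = (l - 4)*(l - 2)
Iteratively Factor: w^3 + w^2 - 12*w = (w)*(w^2 + w - 12) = w*(w + 4)*(w - 3)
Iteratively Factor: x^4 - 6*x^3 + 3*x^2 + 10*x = (x + 1)*(x^3 - 7*x^2 + 10*x) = x*(x + 1)*(x^2 - 7*x + 10) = x*(x - 5)*(x + 1)*(x - 2)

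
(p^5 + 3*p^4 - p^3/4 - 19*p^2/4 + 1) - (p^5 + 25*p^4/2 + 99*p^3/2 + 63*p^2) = -19*p^4/2 - 199*p^3/4 - 271*p^2/4 + 1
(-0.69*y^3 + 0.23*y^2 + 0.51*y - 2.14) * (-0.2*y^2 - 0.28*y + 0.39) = 0.138*y^5 + 0.1472*y^4 - 0.4355*y^3 + 0.3749*y^2 + 0.7981*y - 0.8346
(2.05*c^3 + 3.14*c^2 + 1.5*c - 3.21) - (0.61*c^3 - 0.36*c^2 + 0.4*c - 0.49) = 1.44*c^3 + 3.5*c^2 + 1.1*c - 2.72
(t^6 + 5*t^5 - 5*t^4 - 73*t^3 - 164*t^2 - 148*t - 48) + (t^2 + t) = t^6 + 5*t^5 - 5*t^4 - 73*t^3 - 163*t^2 - 147*t - 48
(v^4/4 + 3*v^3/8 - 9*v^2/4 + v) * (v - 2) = v^5/4 - v^4/8 - 3*v^3 + 11*v^2/2 - 2*v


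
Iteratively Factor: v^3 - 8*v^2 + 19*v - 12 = (v - 4)*(v^2 - 4*v + 3) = (v - 4)*(v - 1)*(v - 3)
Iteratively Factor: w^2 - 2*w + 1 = (w - 1)*(w - 1)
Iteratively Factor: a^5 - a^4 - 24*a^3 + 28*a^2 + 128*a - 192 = (a - 2)*(a^4 + a^3 - 22*a^2 - 16*a + 96) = (a - 2)*(a + 4)*(a^3 - 3*a^2 - 10*a + 24) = (a - 4)*(a - 2)*(a + 4)*(a^2 + a - 6) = (a - 4)*(a - 2)^2*(a + 4)*(a + 3)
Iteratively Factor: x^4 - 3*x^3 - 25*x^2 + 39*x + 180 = (x - 5)*(x^3 + 2*x^2 - 15*x - 36) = (x - 5)*(x + 3)*(x^2 - x - 12) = (x - 5)*(x - 4)*(x + 3)*(x + 3)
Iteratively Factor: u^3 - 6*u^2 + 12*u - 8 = (u - 2)*(u^2 - 4*u + 4) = (u - 2)^2*(u - 2)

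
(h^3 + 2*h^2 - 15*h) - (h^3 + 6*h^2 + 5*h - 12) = -4*h^2 - 20*h + 12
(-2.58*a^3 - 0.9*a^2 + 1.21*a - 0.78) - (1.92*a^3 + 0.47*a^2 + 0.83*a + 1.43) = -4.5*a^3 - 1.37*a^2 + 0.38*a - 2.21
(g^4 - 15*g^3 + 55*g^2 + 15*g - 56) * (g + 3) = g^5 - 12*g^4 + 10*g^3 + 180*g^2 - 11*g - 168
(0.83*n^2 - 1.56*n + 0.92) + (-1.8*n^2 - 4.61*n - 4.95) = -0.97*n^2 - 6.17*n - 4.03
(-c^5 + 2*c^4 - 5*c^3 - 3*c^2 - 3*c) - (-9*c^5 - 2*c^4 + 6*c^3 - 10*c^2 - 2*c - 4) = 8*c^5 + 4*c^4 - 11*c^3 + 7*c^2 - c + 4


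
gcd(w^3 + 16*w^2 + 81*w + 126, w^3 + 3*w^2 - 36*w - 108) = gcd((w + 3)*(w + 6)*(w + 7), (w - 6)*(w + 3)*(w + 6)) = w^2 + 9*w + 18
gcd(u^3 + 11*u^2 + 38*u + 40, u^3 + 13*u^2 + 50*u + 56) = u^2 + 6*u + 8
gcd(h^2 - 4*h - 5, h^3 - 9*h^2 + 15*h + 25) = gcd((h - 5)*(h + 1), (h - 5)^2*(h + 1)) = h^2 - 4*h - 5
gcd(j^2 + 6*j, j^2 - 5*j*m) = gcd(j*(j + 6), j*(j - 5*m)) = j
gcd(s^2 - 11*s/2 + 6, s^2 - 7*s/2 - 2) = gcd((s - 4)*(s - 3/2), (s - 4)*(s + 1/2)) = s - 4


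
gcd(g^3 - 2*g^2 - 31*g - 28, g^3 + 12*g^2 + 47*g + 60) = g + 4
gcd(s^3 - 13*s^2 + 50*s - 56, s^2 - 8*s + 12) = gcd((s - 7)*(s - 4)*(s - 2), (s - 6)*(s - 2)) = s - 2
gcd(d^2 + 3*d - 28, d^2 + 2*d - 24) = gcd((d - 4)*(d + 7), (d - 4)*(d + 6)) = d - 4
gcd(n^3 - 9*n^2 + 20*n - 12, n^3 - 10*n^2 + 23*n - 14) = n^2 - 3*n + 2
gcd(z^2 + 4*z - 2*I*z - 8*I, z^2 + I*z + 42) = 1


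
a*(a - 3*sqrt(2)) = a^2 - 3*sqrt(2)*a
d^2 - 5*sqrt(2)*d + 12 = (d - 3*sqrt(2))*(d - 2*sqrt(2))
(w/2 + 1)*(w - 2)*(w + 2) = w^3/2 + w^2 - 2*w - 4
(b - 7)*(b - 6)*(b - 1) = b^3 - 14*b^2 + 55*b - 42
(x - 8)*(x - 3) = x^2 - 11*x + 24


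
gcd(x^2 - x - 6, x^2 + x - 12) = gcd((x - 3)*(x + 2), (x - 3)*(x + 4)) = x - 3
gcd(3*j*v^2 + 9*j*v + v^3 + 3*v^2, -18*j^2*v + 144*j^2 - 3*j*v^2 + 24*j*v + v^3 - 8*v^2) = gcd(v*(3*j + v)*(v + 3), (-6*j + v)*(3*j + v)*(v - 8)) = 3*j + v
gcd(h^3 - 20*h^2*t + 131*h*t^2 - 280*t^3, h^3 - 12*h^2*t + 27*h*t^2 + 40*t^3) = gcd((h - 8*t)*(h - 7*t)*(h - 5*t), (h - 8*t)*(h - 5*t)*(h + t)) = h^2 - 13*h*t + 40*t^2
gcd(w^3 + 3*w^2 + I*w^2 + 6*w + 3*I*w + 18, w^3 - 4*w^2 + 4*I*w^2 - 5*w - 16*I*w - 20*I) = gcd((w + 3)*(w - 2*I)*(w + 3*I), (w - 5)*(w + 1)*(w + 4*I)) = 1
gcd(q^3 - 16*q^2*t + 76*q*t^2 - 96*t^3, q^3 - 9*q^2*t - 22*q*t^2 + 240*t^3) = q^2 - 14*q*t + 48*t^2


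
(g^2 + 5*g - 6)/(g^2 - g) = (g + 6)/g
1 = 1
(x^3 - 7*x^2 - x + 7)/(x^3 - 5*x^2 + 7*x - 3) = (x^2 - 6*x - 7)/(x^2 - 4*x + 3)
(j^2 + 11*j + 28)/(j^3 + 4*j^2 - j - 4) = (j + 7)/(j^2 - 1)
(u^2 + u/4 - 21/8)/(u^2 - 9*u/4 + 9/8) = (4*u + 7)/(4*u - 3)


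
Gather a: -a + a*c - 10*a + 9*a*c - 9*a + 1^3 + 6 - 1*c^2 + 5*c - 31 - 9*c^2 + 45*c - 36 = a*(10*c - 20) - 10*c^2 + 50*c - 60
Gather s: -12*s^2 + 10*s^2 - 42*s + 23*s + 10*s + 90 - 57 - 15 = -2*s^2 - 9*s + 18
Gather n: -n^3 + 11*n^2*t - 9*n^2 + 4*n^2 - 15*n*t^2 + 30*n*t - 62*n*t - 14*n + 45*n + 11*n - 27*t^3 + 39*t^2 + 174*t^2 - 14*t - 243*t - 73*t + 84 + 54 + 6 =-n^3 + n^2*(11*t - 5) + n*(-15*t^2 - 32*t + 42) - 27*t^3 + 213*t^2 - 330*t + 144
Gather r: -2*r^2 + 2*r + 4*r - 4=-2*r^2 + 6*r - 4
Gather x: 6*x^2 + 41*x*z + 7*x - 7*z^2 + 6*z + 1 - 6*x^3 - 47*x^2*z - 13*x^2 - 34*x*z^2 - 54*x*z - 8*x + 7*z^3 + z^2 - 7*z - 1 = -6*x^3 + x^2*(-47*z - 7) + x*(-34*z^2 - 13*z - 1) + 7*z^3 - 6*z^2 - z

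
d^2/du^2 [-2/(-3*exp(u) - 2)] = (18*exp(u) - 12)*exp(u)/(3*exp(u) + 2)^3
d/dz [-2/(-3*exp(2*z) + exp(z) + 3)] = (2 - 12*exp(z))*exp(z)/(-3*exp(2*z) + exp(z) + 3)^2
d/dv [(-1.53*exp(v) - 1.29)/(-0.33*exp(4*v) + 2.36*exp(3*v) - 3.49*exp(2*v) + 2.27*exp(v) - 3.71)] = (-1.5147*exp(4*v) + 5.5188*exp(3*v) + 3.7935*exp(2*v) - 9.0042*exp(v) + 8.6046)*exp(v)/(0.1089*exp(8*v) - 1.5576*exp(7*v) + 7.873*exp(6*v) - 17.971*exp(5*v) + 25.3431*exp(4*v) - 33.3558*exp(3*v) + 31.0487*exp(2*v) - 16.8434*exp(v) + 13.7641)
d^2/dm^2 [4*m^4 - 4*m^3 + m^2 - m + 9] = 48*m^2 - 24*m + 2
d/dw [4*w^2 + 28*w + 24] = 8*w + 28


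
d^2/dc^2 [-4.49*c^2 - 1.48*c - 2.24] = -8.98000000000000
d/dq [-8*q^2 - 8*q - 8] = -16*q - 8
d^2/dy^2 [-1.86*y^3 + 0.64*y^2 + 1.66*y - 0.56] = 1.28 - 11.16*y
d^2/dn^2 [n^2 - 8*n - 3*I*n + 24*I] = 2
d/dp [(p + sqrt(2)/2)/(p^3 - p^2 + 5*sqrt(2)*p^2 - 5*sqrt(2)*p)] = (p*(p^2 - p + 5*sqrt(2)*p - 5*sqrt(2)) - (2*p + sqrt(2))*(3*p^2 - 2*p + 10*sqrt(2)*p - 5*sqrt(2))/2)/(p^2*(p^2 - p + 5*sqrt(2)*p - 5*sqrt(2))^2)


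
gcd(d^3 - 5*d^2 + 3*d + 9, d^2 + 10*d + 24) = 1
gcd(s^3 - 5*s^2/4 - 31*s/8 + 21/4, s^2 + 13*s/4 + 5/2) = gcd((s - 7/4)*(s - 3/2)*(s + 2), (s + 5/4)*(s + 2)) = s + 2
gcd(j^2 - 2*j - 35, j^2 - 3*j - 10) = 1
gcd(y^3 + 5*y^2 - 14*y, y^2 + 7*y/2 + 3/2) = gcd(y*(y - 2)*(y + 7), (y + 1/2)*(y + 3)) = 1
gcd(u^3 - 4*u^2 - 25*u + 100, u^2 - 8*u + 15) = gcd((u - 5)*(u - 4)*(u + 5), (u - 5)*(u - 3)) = u - 5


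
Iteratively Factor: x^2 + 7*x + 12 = (x + 4)*(x + 3)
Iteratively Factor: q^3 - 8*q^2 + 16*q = (q - 4)*(q^2 - 4*q) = q*(q - 4)*(q - 4)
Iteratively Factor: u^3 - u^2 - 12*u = (u)*(u^2 - u - 12) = u*(u - 4)*(u + 3)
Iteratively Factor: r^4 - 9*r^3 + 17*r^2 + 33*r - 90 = (r - 3)*(r^3 - 6*r^2 - r + 30) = (r - 3)*(r + 2)*(r^2 - 8*r + 15) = (r - 3)^2*(r + 2)*(r - 5)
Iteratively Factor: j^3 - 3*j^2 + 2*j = (j - 1)*(j^2 - 2*j) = (j - 2)*(j - 1)*(j)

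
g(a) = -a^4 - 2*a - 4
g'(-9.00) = 2914.00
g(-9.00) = -6547.00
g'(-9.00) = 2914.00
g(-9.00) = -6547.00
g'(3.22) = -135.54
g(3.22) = -117.94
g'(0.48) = -2.44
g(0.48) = -5.01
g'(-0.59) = -1.18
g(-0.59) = -2.94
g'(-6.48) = 1086.39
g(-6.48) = -1754.23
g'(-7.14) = 1453.98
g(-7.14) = -2588.64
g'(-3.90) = 235.28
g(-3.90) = -227.54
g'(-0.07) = -2.00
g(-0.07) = -3.86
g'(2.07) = -37.48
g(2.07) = -26.50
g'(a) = -4*a^3 - 2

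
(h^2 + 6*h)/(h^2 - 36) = h/(h - 6)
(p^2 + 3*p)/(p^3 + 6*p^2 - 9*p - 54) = p/(p^2 + 3*p - 18)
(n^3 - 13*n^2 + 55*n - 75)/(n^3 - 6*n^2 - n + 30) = (n - 5)/(n + 2)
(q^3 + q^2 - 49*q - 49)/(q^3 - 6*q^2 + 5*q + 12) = (q^2 - 49)/(q^2 - 7*q + 12)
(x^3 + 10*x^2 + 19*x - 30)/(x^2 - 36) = (x^2 + 4*x - 5)/(x - 6)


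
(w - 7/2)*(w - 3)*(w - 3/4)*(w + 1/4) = w^4 - 7*w^3 + 217*w^2/16 - 129*w/32 - 63/32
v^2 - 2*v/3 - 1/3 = (v - 1)*(v + 1/3)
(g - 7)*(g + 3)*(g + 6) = g^3 + 2*g^2 - 45*g - 126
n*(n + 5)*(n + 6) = n^3 + 11*n^2 + 30*n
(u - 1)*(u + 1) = u^2 - 1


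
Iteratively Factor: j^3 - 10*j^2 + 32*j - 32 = (j - 4)*(j^2 - 6*j + 8) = (j - 4)*(j - 2)*(j - 4)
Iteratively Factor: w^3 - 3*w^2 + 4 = (w - 2)*(w^2 - w - 2) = (w - 2)*(w + 1)*(w - 2)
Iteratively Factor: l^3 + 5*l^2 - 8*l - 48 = (l + 4)*(l^2 + l - 12) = (l - 3)*(l + 4)*(l + 4)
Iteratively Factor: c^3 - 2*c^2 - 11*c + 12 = (c - 4)*(c^2 + 2*c - 3) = (c - 4)*(c + 3)*(c - 1)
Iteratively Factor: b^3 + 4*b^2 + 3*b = (b + 3)*(b^2 + b) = (b + 1)*(b + 3)*(b)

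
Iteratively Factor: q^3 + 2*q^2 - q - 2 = (q + 2)*(q^2 - 1) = (q - 1)*(q + 2)*(q + 1)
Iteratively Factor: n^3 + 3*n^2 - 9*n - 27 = (n - 3)*(n^2 + 6*n + 9) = (n - 3)*(n + 3)*(n + 3)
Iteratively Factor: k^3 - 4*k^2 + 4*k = (k - 2)*(k^2 - 2*k) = (k - 2)^2*(k)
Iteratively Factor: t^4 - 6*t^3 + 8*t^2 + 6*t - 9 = (t - 1)*(t^3 - 5*t^2 + 3*t + 9) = (t - 3)*(t - 1)*(t^2 - 2*t - 3) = (t - 3)^2*(t - 1)*(t + 1)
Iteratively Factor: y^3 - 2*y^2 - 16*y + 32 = (y - 2)*(y^2 - 16) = (y - 4)*(y - 2)*(y + 4)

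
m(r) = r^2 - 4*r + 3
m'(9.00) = 14.00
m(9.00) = 48.00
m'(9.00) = 14.00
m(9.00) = 48.00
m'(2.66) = 1.32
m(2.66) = -0.56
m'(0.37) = -3.26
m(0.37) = 1.66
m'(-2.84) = -9.68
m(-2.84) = 22.43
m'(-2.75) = -9.50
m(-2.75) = 21.56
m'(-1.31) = -6.62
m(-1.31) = 9.96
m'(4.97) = 5.94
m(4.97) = 7.82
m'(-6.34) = -16.68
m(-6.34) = 68.56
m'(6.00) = 8.00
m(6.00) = 15.00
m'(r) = 2*r - 4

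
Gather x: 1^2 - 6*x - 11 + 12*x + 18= 6*x + 8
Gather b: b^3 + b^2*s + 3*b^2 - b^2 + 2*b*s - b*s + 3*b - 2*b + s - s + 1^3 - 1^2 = b^3 + b^2*(s + 2) + b*(s + 1)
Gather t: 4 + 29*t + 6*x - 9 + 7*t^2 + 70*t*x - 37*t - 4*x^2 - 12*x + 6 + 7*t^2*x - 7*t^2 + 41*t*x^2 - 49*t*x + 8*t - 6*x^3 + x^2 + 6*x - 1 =7*t^2*x + t*(41*x^2 + 21*x) - 6*x^3 - 3*x^2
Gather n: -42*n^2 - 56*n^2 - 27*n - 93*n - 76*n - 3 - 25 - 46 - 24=-98*n^2 - 196*n - 98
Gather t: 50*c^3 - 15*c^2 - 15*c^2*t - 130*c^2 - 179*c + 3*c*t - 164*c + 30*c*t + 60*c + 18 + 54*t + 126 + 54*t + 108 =50*c^3 - 145*c^2 - 283*c + t*(-15*c^2 + 33*c + 108) + 252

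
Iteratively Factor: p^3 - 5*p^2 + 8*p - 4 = (p - 2)*(p^2 - 3*p + 2) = (p - 2)^2*(p - 1)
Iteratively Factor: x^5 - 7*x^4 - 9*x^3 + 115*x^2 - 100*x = (x - 5)*(x^4 - 2*x^3 - 19*x^2 + 20*x) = (x - 5)*(x - 1)*(x^3 - x^2 - 20*x) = (x - 5)^2*(x - 1)*(x^2 + 4*x) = (x - 5)^2*(x - 1)*(x + 4)*(x)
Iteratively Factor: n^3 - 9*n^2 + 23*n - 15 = (n - 1)*(n^2 - 8*n + 15) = (n - 3)*(n - 1)*(n - 5)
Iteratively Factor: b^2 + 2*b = (b + 2)*(b)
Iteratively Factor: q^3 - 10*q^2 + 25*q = (q - 5)*(q^2 - 5*q) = q*(q - 5)*(q - 5)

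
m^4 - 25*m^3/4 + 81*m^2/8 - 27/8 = (m - 3)^2*(m - 3/4)*(m + 1/2)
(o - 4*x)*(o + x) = o^2 - 3*o*x - 4*x^2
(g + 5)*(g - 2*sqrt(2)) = g^2 - 2*sqrt(2)*g + 5*g - 10*sqrt(2)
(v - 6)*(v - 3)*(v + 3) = v^3 - 6*v^2 - 9*v + 54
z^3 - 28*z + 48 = (z - 4)*(z - 2)*(z + 6)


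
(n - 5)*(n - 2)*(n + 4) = n^3 - 3*n^2 - 18*n + 40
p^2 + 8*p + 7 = (p + 1)*(p + 7)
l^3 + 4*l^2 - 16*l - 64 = (l - 4)*(l + 4)^2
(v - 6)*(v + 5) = v^2 - v - 30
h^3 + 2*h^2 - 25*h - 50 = (h - 5)*(h + 2)*(h + 5)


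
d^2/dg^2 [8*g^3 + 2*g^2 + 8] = 48*g + 4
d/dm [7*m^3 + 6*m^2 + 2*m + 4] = 21*m^2 + 12*m + 2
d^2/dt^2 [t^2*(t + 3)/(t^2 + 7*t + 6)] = 4*(11*t^3 + 36*t^2 + 54*t + 54)/(t^6 + 21*t^5 + 165*t^4 + 595*t^3 + 990*t^2 + 756*t + 216)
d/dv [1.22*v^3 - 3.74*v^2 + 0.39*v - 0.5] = 3.66*v^2 - 7.48*v + 0.39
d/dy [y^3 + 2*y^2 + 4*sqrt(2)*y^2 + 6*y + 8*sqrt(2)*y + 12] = 3*y^2 + 4*y + 8*sqrt(2)*y + 6 + 8*sqrt(2)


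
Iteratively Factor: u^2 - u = (u - 1)*(u)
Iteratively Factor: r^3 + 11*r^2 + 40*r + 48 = (r + 4)*(r^2 + 7*r + 12) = (r + 3)*(r + 4)*(r + 4)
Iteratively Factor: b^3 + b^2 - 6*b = (b - 2)*(b^2 + 3*b) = (b - 2)*(b + 3)*(b)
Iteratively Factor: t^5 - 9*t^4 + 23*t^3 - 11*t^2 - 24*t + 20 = (t - 2)*(t^4 - 7*t^3 + 9*t^2 + 7*t - 10) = (t - 5)*(t - 2)*(t^3 - 2*t^2 - t + 2) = (t - 5)*(t - 2)^2*(t^2 - 1) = (t - 5)*(t - 2)^2*(t - 1)*(t + 1)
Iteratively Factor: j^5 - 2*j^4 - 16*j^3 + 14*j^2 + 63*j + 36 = (j + 1)*(j^4 - 3*j^3 - 13*j^2 + 27*j + 36) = (j - 4)*(j + 1)*(j^3 + j^2 - 9*j - 9) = (j - 4)*(j + 1)^2*(j^2 - 9) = (j - 4)*(j + 1)^2*(j + 3)*(j - 3)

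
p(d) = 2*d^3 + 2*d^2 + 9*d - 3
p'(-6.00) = 201.00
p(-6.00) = -417.00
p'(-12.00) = 825.00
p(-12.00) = -3279.00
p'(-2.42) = 34.46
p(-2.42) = -41.41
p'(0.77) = 15.64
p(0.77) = 6.03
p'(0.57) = 13.23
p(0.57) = 3.15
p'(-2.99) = 50.68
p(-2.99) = -65.49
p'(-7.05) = 279.02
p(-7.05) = -667.85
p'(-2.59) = 38.89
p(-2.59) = -47.64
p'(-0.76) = 9.43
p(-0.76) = -9.56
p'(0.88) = 17.17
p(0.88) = 7.83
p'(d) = 6*d^2 + 4*d + 9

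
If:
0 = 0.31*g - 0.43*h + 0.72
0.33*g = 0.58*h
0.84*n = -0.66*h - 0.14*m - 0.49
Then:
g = -11.02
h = -6.27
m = 26.0544666415379 - 6.0*n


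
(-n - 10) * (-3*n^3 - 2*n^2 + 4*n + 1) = 3*n^4 + 32*n^3 + 16*n^2 - 41*n - 10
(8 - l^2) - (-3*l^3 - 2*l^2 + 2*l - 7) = 3*l^3 + l^2 - 2*l + 15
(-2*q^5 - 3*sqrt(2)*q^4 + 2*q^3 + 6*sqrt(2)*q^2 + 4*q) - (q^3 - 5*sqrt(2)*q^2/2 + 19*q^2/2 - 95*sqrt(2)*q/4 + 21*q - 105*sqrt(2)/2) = -2*q^5 - 3*sqrt(2)*q^4 + q^3 - 19*q^2/2 + 17*sqrt(2)*q^2/2 - 17*q + 95*sqrt(2)*q/4 + 105*sqrt(2)/2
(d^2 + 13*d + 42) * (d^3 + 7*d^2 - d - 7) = d^5 + 20*d^4 + 132*d^3 + 274*d^2 - 133*d - 294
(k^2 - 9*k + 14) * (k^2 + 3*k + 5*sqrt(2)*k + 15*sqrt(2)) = k^4 - 6*k^3 + 5*sqrt(2)*k^3 - 30*sqrt(2)*k^2 - 13*k^2 - 65*sqrt(2)*k + 42*k + 210*sqrt(2)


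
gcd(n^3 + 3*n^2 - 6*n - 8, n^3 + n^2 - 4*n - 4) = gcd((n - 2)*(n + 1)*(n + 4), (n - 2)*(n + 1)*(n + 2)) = n^2 - n - 2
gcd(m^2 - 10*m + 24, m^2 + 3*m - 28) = m - 4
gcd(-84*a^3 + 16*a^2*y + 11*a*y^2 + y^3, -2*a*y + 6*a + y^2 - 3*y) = -2*a + y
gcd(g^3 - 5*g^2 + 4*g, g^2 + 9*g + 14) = 1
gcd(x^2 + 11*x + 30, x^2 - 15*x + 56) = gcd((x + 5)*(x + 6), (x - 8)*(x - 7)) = 1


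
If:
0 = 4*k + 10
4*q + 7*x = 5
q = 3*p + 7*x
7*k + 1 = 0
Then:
No Solution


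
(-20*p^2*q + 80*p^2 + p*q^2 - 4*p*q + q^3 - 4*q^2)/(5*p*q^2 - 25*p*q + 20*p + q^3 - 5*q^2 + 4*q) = (-4*p + q)/(q - 1)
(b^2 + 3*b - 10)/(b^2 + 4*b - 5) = (b - 2)/(b - 1)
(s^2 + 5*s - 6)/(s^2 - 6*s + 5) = (s + 6)/(s - 5)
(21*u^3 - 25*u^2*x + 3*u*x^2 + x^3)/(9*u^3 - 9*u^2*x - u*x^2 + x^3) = (7*u + x)/(3*u + x)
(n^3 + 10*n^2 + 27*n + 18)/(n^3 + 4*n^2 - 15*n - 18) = (n + 3)/(n - 3)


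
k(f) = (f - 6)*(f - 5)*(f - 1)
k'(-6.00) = 293.00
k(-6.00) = -924.00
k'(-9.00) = 500.00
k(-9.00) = -2100.00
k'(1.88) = 6.48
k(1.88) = 11.31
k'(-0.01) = 41.24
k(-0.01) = -30.41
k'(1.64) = 9.71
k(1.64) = 9.38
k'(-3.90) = 180.23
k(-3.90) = -431.74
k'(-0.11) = 43.68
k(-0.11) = -34.66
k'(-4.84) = 227.44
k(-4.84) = -622.93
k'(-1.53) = 84.74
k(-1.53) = -124.40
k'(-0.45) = 52.41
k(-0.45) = -50.97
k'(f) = (f - 6)*(f - 5) + (f - 6)*(f - 1) + (f - 5)*(f - 1)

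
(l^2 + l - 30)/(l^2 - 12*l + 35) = (l + 6)/(l - 7)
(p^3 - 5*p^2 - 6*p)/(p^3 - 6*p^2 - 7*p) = (p - 6)/(p - 7)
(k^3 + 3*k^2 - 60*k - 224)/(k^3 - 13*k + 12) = (k^2 - k - 56)/(k^2 - 4*k + 3)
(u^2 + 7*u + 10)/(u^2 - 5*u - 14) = (u + 5)/(u - 7)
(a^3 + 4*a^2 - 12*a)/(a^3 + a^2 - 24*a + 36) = a/(a - 3)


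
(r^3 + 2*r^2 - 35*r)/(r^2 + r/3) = 3*(r^2 + 2*r - 35)/(3*r + 1)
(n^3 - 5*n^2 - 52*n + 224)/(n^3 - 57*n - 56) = (n - 4)/(n + 1)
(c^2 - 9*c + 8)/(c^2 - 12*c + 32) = (c - 1)/(c - 4)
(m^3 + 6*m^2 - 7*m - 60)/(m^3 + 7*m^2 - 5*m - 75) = (m + 4)/(m + 5)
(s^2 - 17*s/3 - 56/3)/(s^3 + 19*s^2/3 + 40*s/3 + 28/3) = (s - 8)/(s^2 + 4*s + 4)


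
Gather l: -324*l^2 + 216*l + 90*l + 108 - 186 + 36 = -324*l^2 + 306*l - 42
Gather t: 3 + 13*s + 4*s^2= 4*s^2 + 13*s + 3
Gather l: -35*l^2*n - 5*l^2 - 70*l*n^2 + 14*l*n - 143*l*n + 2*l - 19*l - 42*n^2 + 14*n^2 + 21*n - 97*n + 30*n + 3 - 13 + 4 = l^2*(-35*n - 5) + l*(-70*n^2 - 129*n - 17) - 28*n^2 - 46*n - 6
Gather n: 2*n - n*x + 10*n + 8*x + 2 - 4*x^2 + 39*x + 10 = n*(12 - x) - 4*x^2 + 47*x + 12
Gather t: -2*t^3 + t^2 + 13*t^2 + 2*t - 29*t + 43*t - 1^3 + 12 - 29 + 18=-2*t^3 + 14*t^2 + 16*t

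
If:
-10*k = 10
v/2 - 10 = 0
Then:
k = -1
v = 20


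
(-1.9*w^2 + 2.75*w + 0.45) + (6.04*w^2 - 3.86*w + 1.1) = 4.14*w^2 - 1.11*w + 1.55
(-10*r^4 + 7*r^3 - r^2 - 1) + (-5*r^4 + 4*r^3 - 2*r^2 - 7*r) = -15*r^4 + 11*r^3 - 3*r^2 - 7*r - 1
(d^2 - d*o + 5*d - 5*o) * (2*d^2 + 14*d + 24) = 2*d^4 - 2*d^3*o + 24*d^3 - 24*d^2*o + 94*d^2 - 94*d*o + 120*d - 120*o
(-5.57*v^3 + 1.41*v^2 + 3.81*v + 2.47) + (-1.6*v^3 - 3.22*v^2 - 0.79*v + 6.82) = -7.17*v^3 - 1.81*v^2 + 3.02*v + 9.29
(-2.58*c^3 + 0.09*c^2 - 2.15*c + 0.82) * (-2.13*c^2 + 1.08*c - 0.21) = 5.4954*c^5 - 2.9781*c^4 + 5.2185*c^3 - 4.0875*c^2 + 1.3371*c - 0.1722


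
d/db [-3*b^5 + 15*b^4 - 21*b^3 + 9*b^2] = 3*b*(-5*b^3 + 20*b^2 - 21*b + 6)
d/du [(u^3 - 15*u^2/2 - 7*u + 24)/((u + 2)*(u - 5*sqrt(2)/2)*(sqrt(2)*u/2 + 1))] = (-6*u^2 + 19*sqrt(2)*u^2 - 68*sqrt(2)*u + 72 + 95*sqrt(2))/(2*u^4 - 6*sqrt(2)*u^3 - 11*u^2 + 30*sqrt(2)*u + 50)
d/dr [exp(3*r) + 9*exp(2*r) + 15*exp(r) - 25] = 3*(exp(2*r) + 6*exp(r) + 5)*exp(r)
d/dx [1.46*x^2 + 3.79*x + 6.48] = 2.92*x + 3.79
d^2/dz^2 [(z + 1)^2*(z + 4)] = 6*z + 12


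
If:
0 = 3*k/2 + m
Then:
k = -2*m/3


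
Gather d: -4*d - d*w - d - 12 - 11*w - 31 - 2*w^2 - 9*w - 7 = d*(-w - 5) - 2*w^2 - 20*w - 50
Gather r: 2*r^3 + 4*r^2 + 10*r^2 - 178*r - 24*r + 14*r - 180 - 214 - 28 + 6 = 2*r^3 + 14*r^2 - 188*r - 416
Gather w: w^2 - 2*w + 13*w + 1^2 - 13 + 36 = w^2 + 11*w + 24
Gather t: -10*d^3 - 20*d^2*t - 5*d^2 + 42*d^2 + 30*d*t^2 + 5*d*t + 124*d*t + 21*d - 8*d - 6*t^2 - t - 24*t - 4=-10*d^3 + 37*d^2 + 13*d + t^2*(30*d - 6) + t*(-20*d^2 + 129*d - 25) - 4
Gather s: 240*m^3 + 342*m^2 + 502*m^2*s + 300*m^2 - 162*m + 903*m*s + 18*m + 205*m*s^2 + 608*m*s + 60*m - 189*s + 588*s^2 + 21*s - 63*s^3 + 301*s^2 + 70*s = 240*m^3 + 642*m^2 - 84*m - 63*s^3 + s^2*(205*m + 889) + s*(502*m^2 + 1511*m - 98)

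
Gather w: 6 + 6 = 12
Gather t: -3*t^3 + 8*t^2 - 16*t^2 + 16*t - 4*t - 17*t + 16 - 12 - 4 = -3*t^3 - 8*t^2 - 5*t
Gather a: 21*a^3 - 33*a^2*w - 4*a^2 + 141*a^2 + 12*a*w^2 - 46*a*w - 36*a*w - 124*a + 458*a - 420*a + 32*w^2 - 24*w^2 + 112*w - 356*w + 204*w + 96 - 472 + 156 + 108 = 21*a^3 + a^2*(137 - 33*w) + a*(12*w^2 - 82*w - 86) + 8*w^2 - 40*w - 112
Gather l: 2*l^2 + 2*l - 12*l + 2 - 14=2*l^2 - 10*l - 12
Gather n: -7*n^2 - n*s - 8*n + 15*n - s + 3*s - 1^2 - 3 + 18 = -7*n^2 + n*(7 - s) + 2*s + 14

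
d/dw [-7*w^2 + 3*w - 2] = 3 - 14*w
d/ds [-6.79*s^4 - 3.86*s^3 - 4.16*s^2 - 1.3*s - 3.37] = -27.16*s^3 - 11.58*s^2 - 8.32*s - 1.3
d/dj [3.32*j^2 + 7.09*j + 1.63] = 6.64*j + 7.09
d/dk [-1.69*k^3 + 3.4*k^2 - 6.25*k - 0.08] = -5.07*k^2 + 6.8*k - 6.25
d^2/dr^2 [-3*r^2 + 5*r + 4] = -6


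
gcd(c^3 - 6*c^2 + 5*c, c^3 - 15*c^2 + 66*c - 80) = c - 5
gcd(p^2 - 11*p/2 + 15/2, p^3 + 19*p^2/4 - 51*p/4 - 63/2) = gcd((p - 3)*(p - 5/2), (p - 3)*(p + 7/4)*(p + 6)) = p - 3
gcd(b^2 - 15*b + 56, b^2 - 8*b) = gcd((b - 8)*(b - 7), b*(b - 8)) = b - 8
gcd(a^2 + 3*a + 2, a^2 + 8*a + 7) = a + 1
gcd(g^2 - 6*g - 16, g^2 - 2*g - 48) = g - 8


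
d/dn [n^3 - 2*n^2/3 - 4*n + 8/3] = 3*n^2 - 4*n/3 - 4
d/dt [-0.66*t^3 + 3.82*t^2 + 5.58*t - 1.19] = -1.98*t^2 + 7.64*t + 5.58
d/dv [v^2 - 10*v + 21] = 2*v - 10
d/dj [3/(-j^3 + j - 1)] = 3*(3*j^2 - 1)/(j^3 - j + 1)^2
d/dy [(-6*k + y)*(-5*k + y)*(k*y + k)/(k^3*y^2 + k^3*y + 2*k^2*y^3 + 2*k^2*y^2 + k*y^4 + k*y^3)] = (-30*k^3 - 90*k^2*y + 23*k*y^2 - y^3)/(y^2*(k^3 + 3*k^2*y + 3*k*y^2 + y^3))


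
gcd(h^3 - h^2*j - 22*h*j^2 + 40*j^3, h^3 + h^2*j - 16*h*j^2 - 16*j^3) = h - 4*j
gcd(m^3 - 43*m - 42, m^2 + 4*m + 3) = m + 1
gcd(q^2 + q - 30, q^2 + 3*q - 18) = q + 6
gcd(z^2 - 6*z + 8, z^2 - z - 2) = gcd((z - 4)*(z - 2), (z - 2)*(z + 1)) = z - 2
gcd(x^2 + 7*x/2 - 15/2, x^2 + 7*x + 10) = x + 5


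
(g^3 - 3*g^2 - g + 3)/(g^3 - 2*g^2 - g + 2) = (g - 3)/(g - 2)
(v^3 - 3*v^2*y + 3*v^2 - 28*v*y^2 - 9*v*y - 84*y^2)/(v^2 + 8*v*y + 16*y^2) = (v^2 - 7*v*y + 3*v - 21*y)/(v + 4*y)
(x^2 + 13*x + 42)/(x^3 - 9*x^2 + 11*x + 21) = (x^2 + 13*x + 42)/(x^3 - 9*x^2 + 11*x + 21)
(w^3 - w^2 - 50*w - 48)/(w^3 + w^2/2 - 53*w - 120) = 2*(w + 1)/(2*w + 5)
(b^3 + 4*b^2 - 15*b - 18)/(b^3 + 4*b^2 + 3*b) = (b^2 + 3*b - 18)/(b*(b + 3))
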